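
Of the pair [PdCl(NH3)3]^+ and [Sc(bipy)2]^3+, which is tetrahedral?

For [PdCl(NH3)3]^+: Each chloride is −1; ammonia is neutral; balancing the +1 overall charge requires Pd(II). Group 10 minus oxidation state 2 gives a d⁸ configuration. A 4d d⁸ ion has a large crystal-field splitting; square planar leaves the high-energy d_{x²−y²} orbital empty and maximises CFSE. → square planar.
For [Sc(bipy)2]^3+: Summing ligand charges against the +3 overall charge gives an oxidation state of +3 for scandium. Scandium is a group-3 element; Sc(III) is therefore d⁰. A d⁰ ion has no crystal-field stabilisation preference between square planar and tetrahedral, so four ligands adopt the sterically favoured tetrahedral geometry. → tetrahedral.

[Sc(bipy)2]^3+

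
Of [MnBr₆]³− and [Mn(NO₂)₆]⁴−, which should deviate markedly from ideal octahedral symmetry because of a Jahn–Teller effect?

[MnBr₆]³−: Ligand charges: each bromide is −1. With an overall charge of −3 the manganese centre must be in the +3 oxidation state. Group 7 minus oxidation state 3 gives a d⁴ configuration. Bromide is a weak-field ligand for a first-row metal, so the complex is high-spin. The t₂g³e_g¹ (high-spin) configuration has an unevenly filled e_g set; the Jahn–Teller theorem predicts a tetragonal distortion (typically axial elongation) to lift the degeneracy.
[Mn(NO₂)₆]⁴−: Summing ligand charges against the −4 overall charge gives an oxidation state of +2 for manganese. Mn sits in group 7, so the d-electron count is 7 − 2 = 5. Nitro (N-bound nitrite) is a strong-field ligand (high in the spectrochemical series) for a first-row metal, so the complex is low-spin. The d⁵ configuration leaves the e_g set evenly filled (or empty) — no strong Jahn–Teller driving force.

[MnBr₆]³−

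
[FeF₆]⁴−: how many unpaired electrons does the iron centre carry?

4 unpaired electrons

Summing ligand charges against the −4 overall charge gives an oxidation state of +2 for iron.
Group 8 minus oxidation state 2 gives a d⁶ configuration.
The spin state decides the count: Fluoride is a weak-field ligand for a first-row metal, so the complex is high-spin.
An octahedral high-spin d⁶ ion is t₂g⁴e_g², giving 4 unpaired electrons.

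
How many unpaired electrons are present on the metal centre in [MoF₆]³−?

3 unpaired electrons

Summing ligand charges against the −3 overall charge gives an oxidation state of +3 for molybdenum.
Group 6 minus oxidation state 3 gives a d³ configuration.
In an octahedral field the d³ configuration is t₂g³e_g⁰ (only one arrangement possible), giving 3 unpaired electrons.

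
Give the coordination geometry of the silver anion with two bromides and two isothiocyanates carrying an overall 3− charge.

Each bromide is −1; each isothiocyanate is −1; balancing the −3 overall charge requires Ag(I).
Group 11 minus oxidation state 1 gives a d¹⁰ configuration.
Coordination number: 4.
A d¹⁰ ion has no crystal-field stabilisation preference between square planar and tetrahedral, so four ligands adopt the sterically favoured tetrahedral geometry.

tetrahedral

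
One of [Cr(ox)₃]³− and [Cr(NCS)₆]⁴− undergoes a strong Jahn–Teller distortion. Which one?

[Cr(NCS)₆]⁴−

[Cr(ox)₃]³−: Each oxalate is −2; balancing the −3 overall charge requires Cr(III). Chromium is a group-6 element; Cr(III) is therefore d³. The d³ configuration leaves the e_g set evenly filled (or empty) — no strong Jahn–Teller driving force.
[Cr(NCS)₆]⁴−: Ligand charges: each isothiocyanate is −1. With an overall charge of −4 the chromium centre must be in the +2 oxidation state. Cr sits in group 6, so the d-electron count is 6 − 2 = 4. Isothiocyanate is a weak-field ligand for a first-row metal, so the complex is high-spin. The t₂g³e_g¹ (high-spin) configuration has an unevenly filled e_g set; the Jahn–Teller theorem predicts a tetragonal distortion (typically axial elongation) to lift the degeneracy.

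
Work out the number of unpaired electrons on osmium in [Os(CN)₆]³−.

1

Ligand charges: each cyanide is −1. With an overall charge of −3 the osmium centre must be in the +3 oxidation state.
Group 8 minus oxidation state 3 gives a d⁵ configuration.
The spin state decides the count: a 5d ion has a large Δₒ and is invariably low-spin.
An octahedral low-spin d⁵ ion is t₂g⁵e_g⁰, giving 1 unpaired electron.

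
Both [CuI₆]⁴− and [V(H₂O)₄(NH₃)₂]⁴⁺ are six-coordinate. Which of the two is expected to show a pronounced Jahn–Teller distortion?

[CuI₆]⁴−

[CuI₆]⁴−: Summing ligand charges against the −4 overall charge gives an oxidation state of +2 for copper. Group 11 minus oxidation state 2 gives a d⁹ configuration. The t₂g⁶e_g³ configuration has an unevenly filled e_g set; the Jahn–Teller theorem predicts a tetragonal distortion (typically axial elongation) to lift the degeneracy.
[V(H₂O)₄(NH₃)₂]⁴⁺: Ligand charges: water is neutral; ammonia is neutral. With an overall charge of +4 the vanadium centre must be in the +4 oxidation state. Vanadium is a group-5 element; V(IV) is therefore d¹. The d¹ configuration leaves the e_g set evenly filled (or empty) — no strong Jahn–Teller driving force.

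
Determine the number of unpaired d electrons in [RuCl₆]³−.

Each chloride is −1; balancing the −3 overall charge requires Ru(III).
Group 8 minus oxidation state 3 gives a d⁵ configuration.
The spin state decides the count: a 4d ion has a large Δₒ and is invariably low-spin.
An octahedral low-spin d⁵ ion is t₂g⁵e_g⁰, giving 1 unpaired electron.

1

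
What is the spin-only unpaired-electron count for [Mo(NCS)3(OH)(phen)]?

Summing ligand charges against the 0 overall charge gives an oxidation state of +4 for molybdenum.
Molybdenum is a group-6 element; Mo(IV) is therefore d².
Counting donor atoms: 3×isothiocyanate (monodentate) → 3 donors; 1×hydroxide (monodentate) → 1 donor; 1×1,10-phenanthroline (bidentate) → 2 donors. Coordination number = 6.
In an octahedral field the d² configuration is t₂g²e_g⁰ (only one arrangement possible), giving 2 unpaired electrons.

2 unpaired electrons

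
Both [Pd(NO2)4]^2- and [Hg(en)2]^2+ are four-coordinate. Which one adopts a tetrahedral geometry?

For [Pd(NO2)4]^2-: Ligand charges: each nitro (N-bound nitrite) is −1. With an overall charge of −2 the palladium centre must be in the +2 oxidation state. Palladium is a group-10 element; Pd(II) is therefore d⁸. A 4d d⁸ ion has a large crystal-field splitting; square planar leaves the high-energy d_{x²−y²} orbital empty and maximises CFSE. → square planar.
For [Hg(en)2]^2+: Ligand charges: ethylenediamine is neutral. With an overall charge of +2 the mercury centre must be in the +2 oxidation state. Mercury is a group-12 element; Hg(II) is therefore d¹⁰. A d¹⁰ ion has no crystal-field stabilisation preference between square planar and tetrahedral, so four ligands adopt the sterically favoured tetrahedral geometry. → tetrahedral.

[Hg(en)2]^2+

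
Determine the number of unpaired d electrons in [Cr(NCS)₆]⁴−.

Ligand charges: each isothiocyanate is −1. With an overall charge of −4 the chromium centre must be in the +2 oxidation state.
Cr sits in group 6, so the d-electron count is 6 − 2 = 4.
The spin state decides the count: Isothiocyanate is a weak-field ligand for a first-row metal, so the complex is high-spin.
An octahedral high-spin d⁴ ion is t₂g³e_g¹, giving 4 unpaired electrons.

4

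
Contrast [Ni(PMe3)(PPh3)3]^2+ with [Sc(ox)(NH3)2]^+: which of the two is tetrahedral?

[Sc(ox)(NH3)2]^+

For [Ni(PMe3)(PPh3)3]^2+: Ligand charges: trimethylphosphine is neutral; triphenylphosphine is neutral. With an overall charge of +2 the nickel centre must be in the +2 oxidation state. Nickel is a group-10 element; Ni(II) is therefore d⁸. Trimethylphosphine and triphenylphosphine are strong-field ligands (high in the spectrochemical series). A 3d d⁸ ion with strong-field ligands gains enough CFSE to favour square planar over tetrahedral. → square planar.
For [Sc(ox)(NH3)2]^+: Summing ligand charges against the +1 overall charge gives an oxidation state of +3 for scandium. Scandium is a group-3 element; Sc(III) is therefore d⁰. A d⁰ ion has no crystal-field stabilisation preference between square planar and tetrahedral, so four ligands adopt the sterically favoured tetrahedral geometry. → tetrahedral.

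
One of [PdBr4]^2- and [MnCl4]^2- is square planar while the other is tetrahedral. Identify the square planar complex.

For [PdBr4]^2-: Each bromide is −1; balancing the −2 overall charge requires Pd(II). Palladium is a group-10 element; Pd(II) is therefore d⁸. A 4d d⁸ ion has a large crystal-field splitting; square planar leaves the high-energy d_{x²−y²} orbital empty and maximises CFSE. → square planar.
For [MnCl4]^2-: Summing ligand charges against the −2 overall charge gives an oxidation state of +2 for manganese. Group 7 minus oxidation state 2 gives a d⁵ configuration. A high-spin d⁵ ion has zero CFSE in either geometry, so four ligands adopt the sterically favoured tetrahedral geometry. → tetrahedral.

[PdBr4]^2-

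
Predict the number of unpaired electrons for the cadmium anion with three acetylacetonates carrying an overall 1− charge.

Ligand charges: each acetylacetonate is −1. With an overall charge of −1 the cadmium centre must be in the +2 oxidation state.
Group 12 minus oxidation state 2 gives a d¹⁰ configuration.
Counting donor atoms: 3×acetylacetonate (bidentate) → 6 donors. Coordination number = 6.
In an octahedral field the d¹⁰ configuration is t₂g⁶e_g⁴, giving 0 unpaired electrons.

0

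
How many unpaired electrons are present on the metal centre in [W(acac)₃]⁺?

Ligand charges: each acetylacetonate is −1. With an overall charge of +1 the tungsten centre must be in the +4 oxidation state.
Group 6 minus oxidation state 4 gives a d² configuration.
Counting donor atoms: 3×acetylacetonate (bidentate) → 6 donors. Coordination number = 6.
In an octahedral field the d² configuration is t₂g²e_g⁰ (only one arrangement possible), giving 2 unpaired electrons.

2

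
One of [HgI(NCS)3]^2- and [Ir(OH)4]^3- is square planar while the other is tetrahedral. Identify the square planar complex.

[Ir(OH)4]^3-

For [HgI(NCS)3]^2-: Ligand charges: each iodide is −1; each isothiocyanate is −1. With an overall charge of −2 the mercury centre must be in the +2 oxidation state. Group 12 minus oxidation state 2 gives a d¹⁰ configuration. A d¹⁰ ion has no crystal-field stabilisation preference between square planar and tetrahedral, so four ligands adopt the sterically favoured tetrahedral geometry. → tetrahedral.
For [Ir(OH)4]^3-: Summing ligand charges against the −3 overall charge gives an oxidation state of +1 for iridium. Ir sits in group 9, so the d-electron count is 9 − 1 = 8. A 5d d⁸ ion has a large crystal-field splitting; square planar leaves the high-energy d_{x²−y²} orbital empty and maximises CFSE. → square planar.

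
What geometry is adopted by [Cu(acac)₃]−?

octahedral

Summing ligand charges against the −1 overall charge gives an oxidation state of +2 for copper.
Copper is a group-11 element; Cu(II) is therefore d⁹.
Counting donor atoms: 3×acetylacetonate (bidentate) → 6 donors. Coordination number = 6.
Six donors around a single metal centre give an octahedral coordination sphere.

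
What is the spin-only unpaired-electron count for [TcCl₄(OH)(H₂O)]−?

3 unpaired electrons

Ligand charges: each chloride is −1; each hydroxide is −1; water is neutral. With an overall charge of −1 the technetium centre must be in the +4 oxidation state.
Group 7 minus oxidation state 4 gives a d³ configuration.
In an octahedral field the d³ configuration is t₂g³e_g⁰ (only one arrangement possible), giving 3 unpaired electrons.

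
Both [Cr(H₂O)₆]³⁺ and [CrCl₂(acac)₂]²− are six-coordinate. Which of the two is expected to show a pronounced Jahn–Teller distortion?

[CrCl₂(acac)₂]²−

[Cr(H₂O)₆]³⁺: Water is neutral; balancing the +3 overall charge requires Cr(III). Chromium is a group-6 element; Cr(III) is therefore d³. The d³ configuration leaves the e_g set evenly filled (or empty) — no strong Jahn–Teller driving force.
[CrCl₂(acac)₂]²−: Each chloride is −1; each acetylacetonate is −1; balancing the −2 overall charge requires Cr(II). Chromium is a group-6 element; Cr(II) is therefore d⁴. Acetylacetonate and chloride are weak-field ligands for a first-row metal, so the complex is high-spin. The t₂g³e_g¹ (high-spin) configuration has an unevenly filled e_g set; the Jahn–Teller theorem predicts a tetragonal distortion (typically axial elongation) to lift the degeneracy.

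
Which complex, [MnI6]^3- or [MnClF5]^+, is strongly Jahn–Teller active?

[MnI6]^3-

[MnI6]^3-: Summing ligand charges against the −3 overall charge gives an oxidation state of +3 for manganese. Manganese is a group-7 element; Mn(III) is therefore d⁴. Iodide is a weak-field ligand for a first-row metal, so the complex is high-spin. The t₂g³e_g¹ (high-spin) configuration has an unevenly filled e_g set; the Jahn–Teller theorem predicts a tetragonal distortion (typically axial elongation) to lift the degeneracy.
[MnClF5]^+: Summing ligand charges against the +1 overall charge gives an oxidation state of +7 for manganese. Manganese is a group-7 element; Mn(VII) is therefore d⁰. The d⁰ configuration leaves the e_g set evenly filled (or empty) — no strong Jahn–Teller driving force.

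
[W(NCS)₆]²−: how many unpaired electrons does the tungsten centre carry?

2 unpaired electrons

Summing ligand charges against the −2 overall charge gives an oxidation state of +4 for tungsten.
W sits in group 6, so the d-electron count is 6 − 4 = 2.
In an octahedral field the d² configuration is t₂g²e_g⁰ (only one arrangement possible), giving 2 unpaired electrons.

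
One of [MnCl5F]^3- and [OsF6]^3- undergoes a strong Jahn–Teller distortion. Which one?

[MnCl5F]^3-: Summing ligand charges against the −3 overall charge gives an oxidation state of +3 for manganese. Mn sits in group 7, so the d-electron count is 7 − 3 = 4. Chloride and fluoride are weak-field ligands for a first-row metal, so the complex is high-spin. The t₂g³e_g¹ (high-spin) configuration has an unevenly filled e_g set; the Jahn–Teller theorem predicts a tetragonal distortion (typically axial elongation) to lift the degeneracy.
[OsF6]^3-: Each fluoride is −1; balancing the −3 overall charge requires Os(III). Os sits in group 8, so the d-electron count is 8 − 3 = 5. A 5d ion has a large Δₒ and is invariably low-spin. The d⁵ configuration leaves the e_g set evenly filled (or empty) — no strong Jahn–Teller driving force.

[MnCl5F]^3-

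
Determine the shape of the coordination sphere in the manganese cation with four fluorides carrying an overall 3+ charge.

Summing ligand charges against the +3 overall charge gives an oxidation state of +7 for manganese.
Mn sits in group 7, so the d-electron count is 7 − 7 = 0.
With 4 monodentate ligands the coordination number is 4.
A d⁰ ion has no crystal-field stabilisation preference between square planar and tetrahedral, so four ligands adopt the sterically favoured tetrahedral geometry.

tetrahedral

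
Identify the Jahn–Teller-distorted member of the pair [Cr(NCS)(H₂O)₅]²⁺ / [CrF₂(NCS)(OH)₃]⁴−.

[CrF₂(NCS)(OH)₃]⁴−

[Cr(NCS)(H₂O)₅]²⁺: Summing ligand charges against the +2 overall charge gives an oxidation state of +3 for chromium. Group 6 minus oxidation state 3 gives a d³ configuration. The d³ configuration leaves the e_g set evenly filled (or empty) — no strong Jahn–Teller driving force.
[CrF₂(NCS)(OH)₃]⁴−: Summing ligand charges against the −4 overall charge gives an oxidation state of +2 for chromium. Chromium is a group-6 element; Cr(II) is therefore d⁴. Fluoride, hydroxide, and isothiocyanate are weak-field ligands for a first-row metal, so the complex is high-spin. The t₂g³e_g¹ (high-spin) configuration has an unevenly filled e_g set; the Jahn–Teller theorem predicts a tetragonal distortion (typically axial elongation) to lift the degeneracy.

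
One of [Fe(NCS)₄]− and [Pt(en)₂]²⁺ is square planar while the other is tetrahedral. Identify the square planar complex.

[Pt(en)₂]²⁺

For [Fe(NCS)₄]−: Each isothiocyanate is −1; balancing the −1 overall charge requires Fe(III). Fe sits in group 8, so the d-electron count is 8 − 3 = 5. A high-spin d⁵ ion has zero CFSE in either geometry, so four ligands adopt the sterically favoured tetrahedral geometry. → tetrahedral.
For [Pt(en)₂]²⁺: Summing ligand charges against the +2 overall charge gives an oxidation state of +2 for platinum. Platinum is a group-10 element; Pt(II) is therefore d⁸. A 5d d⁸ ion has a large crystal-field splitting; square planar leaves the high-energy d_{x²−y²} orbital empty and maximises CFSE. → square planar.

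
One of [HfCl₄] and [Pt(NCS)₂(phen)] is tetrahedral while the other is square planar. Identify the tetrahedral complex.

For [HfCl₄]: Ligand charges: each chloride is −1. With an overall charge of 0 the hafnium centre must be in the +4 oxidation state. Hafnium is a group-4 element; Hf(IV) is therefore d⁰. A d⁰ ion has no crystal-field stabilisation preference between square planar and tetrahedral, so four ligands adopt the sterically favoured tetrahedral geometry. → tetrahedral.
For [Pt(NCS)₂(phen)]: Summing ligand charges against the 0 overall charge gives an oxidation state of +2 for platinum. Pt sits in group 10, so the d-electron count is 10 − 2 = 8. A 5d d⁸ ion has a large crystal-field splitting; square planar leaves the high-energy d_{x²−y²} orbital empty and maximises CFSE. → square planar.

[HfCl₄]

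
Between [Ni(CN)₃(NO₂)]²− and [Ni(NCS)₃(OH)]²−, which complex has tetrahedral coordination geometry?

[Ni(NCS)₃(OH)]²−

For [Ni(CN)₃(NO₂)]²−: Summing ligand charges against the −2 overall charge gives an oxidation state of +2 for nickel. Ni sits in group 10, so the d-electron count is 10 − 2 = 8. Cyanide and nitro (N-bound nitrite) are strong-field ligands (high in the spectrochemical series). A 3d d⁸ ion with strong-field ligands gains enough CFSE to favour square planar over tetrahedral. → square planar.
For [Ni(NCS)₃(OH)]²−: Ligand charges: each isothiocyanate is −1; each hydroxide is −1. With an overall charge of −2 the nickel centre must be in the +2 oxidation state. Ni sits in group 10, so the d-electron count is 10 − 2 = 8. Hydroxide and isothiocyanate are weak-field ligands. With weak-field ligands the CFSE gain from square planar is small, so a 3d d⁸ ion takes the sterically preferred tetrahedral geometry. → tetrahedral.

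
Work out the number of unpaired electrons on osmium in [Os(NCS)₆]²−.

2

Each isothiocyanate is −1; balancing the −2 overall charge requires Os(IV).
Osmium is a group-8 element; Os(IV) is therefore d⁴.
The spin state decides the count: a 5d ion has a large Δₒ and is invariably low-spin.
An octahedral low-spin d⁴ ion is t₂g⁴e_g⁰, giving 2 unpaired electrons.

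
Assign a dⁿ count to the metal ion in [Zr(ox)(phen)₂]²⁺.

d0

Each oxalate is −2; 1,10-phenanthroline is neutral; balancing the +2 overall charge requires Zr(IV).
Zirconium is a group-4 element; Zr(IV) is therefore d⁰.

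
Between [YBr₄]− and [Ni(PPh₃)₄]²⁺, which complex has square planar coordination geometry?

[Ni(PPh₃)₄]²⁺

For [YBr₄]−: Ligand charges: each bromide is −1. With an overall charge of −1 the yttrium centre must be in the +3 oxidation state. Group 3 minus oxidation state 3 gives a d⁰ configuration. A d⁰ ion has no crystal-field stabilisation preference between square planar and tetrahedral, so four ligands adopt the sterically favoured tetrahedral geometry. → tetrahedral.
For [Ni(PPh₃)₄]²⁺: Triphenylphosphine is neutral; balancing the +2 overall charge requires Ni(II). Ni sits in group 10, so the d-electron count is 10 − 2 = 8. Triphenylphosphine is a strong-field ligand (high in the spectrochemical series). A 3d d⁸ ion with strong-field ligands gains enough CFSE to favour square planar over tetrahedral. → square planar.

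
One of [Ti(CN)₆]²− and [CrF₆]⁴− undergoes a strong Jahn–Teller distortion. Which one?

[CrF₆]⁴−

[Ti(CN)₆]²−: Ligand charges: each cyanide is −1. With an overall charge of −2 the titanium centre must be in the +4 oxidation state. Group 4 minus oxidation state 4 gives a d⁰ configuration. The d⁰ configuration leaves the e_g set evenly filled (or empty) — no strong Jahn–Teller driving force.
[CrF₆]⁴−: Summing ligand charges against the −4 overall charge gives an oxidation state of +2 for chromium. Group 6 minus oxidation state 2 gives a d⁴ configuration. Fluoride is a weak-field ligand for a first-row metal, so the complex is high-spin. The t₂g³e_g¹ (high-spin) configuration has an unevenly filled e_g set; the Jahn–Teller theorem predicts a tetragonal distortion (typically axial elongation) to lift the degeneracy.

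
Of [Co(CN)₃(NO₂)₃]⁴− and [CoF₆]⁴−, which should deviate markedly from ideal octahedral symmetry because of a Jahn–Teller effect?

[Co(CN)₃(NO₂)₃]⁴−: Ligand charges: each cyanide is −1; each nitro (N-bound nitrite) is −1. With an overall charge of −4 the cobalt centre must be in the +2 oxidation state. Group 9 minus oxidation state 2 gives a d⁷ configuration. Cyanide and nitro (N-bound nitrite) are strong-field ligands (high in the spectrochemical series) for a first-row metal, so the complex is low-spin. The t₂g⁶e_g¹ (low-spin) configuration has an unevenly filled e_g set; the Jahn–Teller theorem predicts a tetragonal distortion (typically axial elongation) to lift the degeneracy.
[CoF₆]⁴−: Ligand charges: each fluoride is −1. With an overall charge of −4 the cobalt centre must be in the +2 oxidation state. Cobalt is a group-9 element; Co(II) is therefore d⁷. Fluoride is a weak-field ligand for a first-row metal, so the complex is high-spin. The d⁷ configuration leaves the e_g set evenly filled (or empty) — no strong Jahn–Teller driving force.

[Co(CN)₃(NO₂)₃]⁴−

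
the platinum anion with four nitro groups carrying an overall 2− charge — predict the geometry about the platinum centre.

Ligand charges: each nitro (N-bound nitrite) is −1. With an overall charge of −2 the platinum centre must be in the +2 oxidation state.
Group 10 minus oxidation state 2 gives a d⁸ configuration.
With 4 monodentate ligands the coordination number is 4.
A 5d d⁸ ion has a large crystal-field splitting; square planar leaves the high-energy d_{x²−y²} orbital empty and maximises CFSE.

square planar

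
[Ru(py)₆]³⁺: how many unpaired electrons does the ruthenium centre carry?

1 unpaired electron

Pyridine is neutral; balancing the +3 overall charge requires Ru(III).
Group 8 minus oxidation state 3 gives a d⁵ configuration.
The spin state decides the count: a 4d ion has a large Δₒ and is invariably low-spin.
An octahedral low-spin d⁵ ion is t₂g⁵e_g⁰, giving 1 unpaired electron.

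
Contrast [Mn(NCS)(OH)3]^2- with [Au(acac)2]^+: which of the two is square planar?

For [Mn(NCS)(OH)3]^2-: Summing ligand charges against the −2 overall charge gives an oxidation state of +2 for manganese. Mn sits in group 7, so the d-electron count is 7 − 2 = 5. A high-spin d⁵ ion has zero CFSE in either geometry, so four ligands adopt the sterically favoured tetrahedral geometry. → tetrahedral.
For [Au(acac)2]^+: Summing ligand charges against the +1 overall charge gives an oxidation state of +3 for gold. Gold is a group-11 element; Au(III) is therefore d⁸. A 5d d⁸ ion has a large crystal-field splitting; square planar leaves the high-energy d_{x²−y²} orbital empty and maximises CFSE. → square planar.

[Au(acac)2]^+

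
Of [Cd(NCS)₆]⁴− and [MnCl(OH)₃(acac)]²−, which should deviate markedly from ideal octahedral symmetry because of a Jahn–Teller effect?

[Cd(NCS)₆]⁴−: Each isothiocyanate is −1; balancing the −4 overall charge requires Cd(II). Cadmium is a group-12 element; Cd(II) is therefore d¹⁰. The d¹⁰ configuration leaves the e_g set evenly filled (or empty) — no strong Jahn–Teller driving force.
[MnCl(OH)₃(acac)]²−: Ligand charges: each chloride is −1; each hydroxide is −1; each acetylacetonate is −1. With an overall charge of −2 the manganese centre must be in the +3 oxidation state. Mn sits in group 7, so the d-electron count is 7 − 3 = 4. Acetylacetonate, chloride, and hydroxide are weak-field ligands for a first-row metal, so the complex is high-spin. The t₂g³e_g¹ (high-spin) configuration has an unevenly filled e_g set; the Jahn–Teller theorem predicts a tetragonal distortion (typically axial elongation) to lift the degeneracy.

[MnCl(OH)₃(acac)]²−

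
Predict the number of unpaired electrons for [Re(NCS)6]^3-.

2 unpaired electrons

Ligand charges: each isothiocyanate is −1. With an overall charge of −3 the rhenium centre must be in the +3 oxidation state.
Rhenium is a group-7 element; Re(III) is therefore d⁴.
The spin state decides the count: a 5d ion has a large Δₒ and is invariably low-spin.
An octahedral low-spin d⁴ ion is t₂g⁴e_g⁰, giving 2 unpaired electrons.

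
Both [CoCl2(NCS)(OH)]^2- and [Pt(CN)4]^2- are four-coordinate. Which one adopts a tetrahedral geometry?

[CoCl2(NCS)(OH)]^2-

For [CoCl2(NCS)(OH)]^2-: Summing ligand charges against the −2 overall charge gives an oxidation state of +2 for cobalt. Cobalt is a group-9 element; Co(II) is therefore d⁷. For a high-spin 3d d⁷ ion with weak-field ligands the small Δₜ gives little square-planar CFSE advantage, so four ligands adopt the sterically favoured tetrahedral geometry. → tetrahedral.
For [Pt(CN)4]^2-: Ligand charges: each cyanide is −1. With an overall charge of −2 the platinum centre must be in the +2 oxidation state. Group 10 minus oxidation state 2 gives a d⁸ configuration. A 5d d⁸ ion has a large crystal-field splitting; square planar leaves the high-energy d_{x²−y²} orbital empty and maximises CFSE. → square planar.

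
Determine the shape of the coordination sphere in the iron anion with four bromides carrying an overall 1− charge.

tetrahedral

Ligand charges: each bromide is −1. With an overall charge of −1 the iron centre must be in the +3 oxidation state.
Fe sits in group 8, so the d-electron count is 8 − 3 = 5.
With 4 monodentate ligands the coordination number is 4.
Bromide is a weak-field ligand.
A high-spin d⁵ ion has zero CFSE in either geometry, so four ligands adopt the sterically favoured tetrahedral geometry.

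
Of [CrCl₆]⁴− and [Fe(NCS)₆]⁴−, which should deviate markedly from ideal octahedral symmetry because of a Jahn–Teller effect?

[CrCl₆]⁴−

[CrCl₆]⁴−: Summing ligand charges against the −4 overall charge gives an oxidation state of +2 for chromium. Chromium is a group-6 element; Cr(II) is therefore d⁴. Chloride is a weak-field ligand for a first-row metal, so the complex is high-spin. The t₂g³e_g¹ (high-spin) configuration has an unevenly filled e_g set; the Jahn–Teller theorem predicts a tetragonal distortion (typically axial elongation) to lift the degeneracy.
[Fe(NCS)₆]⁴−: Each isothiocyanate is −1; balancing the −4 overall charge requires Fe(II). Group 8 minus oxidation state 2 gives a d⁶ configuration. Isothiocyanate is a weak-field ligand for a first-row metal, so the complex is high-spin. The d⁶ configuration leaves the e_g set evenly filled (or empty) — no strong Jahn–Teller driving force.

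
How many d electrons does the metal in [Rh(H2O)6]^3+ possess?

Water is neutral; balancing the +3 overall charge requires Rh(III).
Group 9 minus oxidation state 3 gives a d⁶ configuration.

d⁶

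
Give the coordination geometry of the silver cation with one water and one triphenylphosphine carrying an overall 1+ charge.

Water is neutral; triphenylphosphine is neutral; balancing the +1 overall charge requires Ag(I).
Ag sits in group 11, so the d-electron count is 11 − 1 = 10.
Coordination number: 2.
A d¹⁰ ion with only two ligands adopts a linear arrangement (sp hybridisation; no CFSE preference).

linear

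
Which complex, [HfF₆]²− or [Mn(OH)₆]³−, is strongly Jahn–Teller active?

[HfF₆]²−: Summing ligand charges against the −2 overall charge gives an oxidation state of +4 for hafnium. Hf sits in group 4, so the d-electron count is 4 − 4 = 0. The d⁰ configuration leaves the e_g set evenly filled (or empty) — no strong Jahn–Teller driving force.
[Mn(OH)₆]³−: Summing ligand charges against the −3 overall charge gives an oxidation state of +3 for manganese. Mn sits in group 7, so the d-electron count is 7 − 3 = 4. Hydroxide is a weak-field ligand for a first-row metal, so the complex is high-spin. The t₂g³e_g¹ (high-spin) configuration has an unevenly filled e_g set; the Jahn–Teller theorem predicts a tetragonal distortion (typically axial elongation) to lift the degeneracy.

[Mn(OH)₆]³−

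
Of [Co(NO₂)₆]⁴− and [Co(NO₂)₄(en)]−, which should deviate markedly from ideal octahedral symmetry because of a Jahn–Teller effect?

[Co(NO₂)₆]⁴−: Each nitro (N-bound nitrite) is −1; balancing the −4 overall charge requires Co(II). Cobalt is a group-9 element; Co(II) is therefore d⁷. Nitro (N-bound nitrite) is a strong-field ligand (high in the spectrochemical series) for a first-row metal, so the complex is low-spin. The t₂g⁶e_g¹ (low-spin) configuration has an unevenly filled e_g set; the Jahn–Teller theorem predicts a tetragonal distortion (typically axial elongation) to lift the degeneracy.
[Co(NO₂)₄(en)]−: Each nitro (N-bound nitrite) is −1; ethylenediamine is neutral; balancing the −1 overall charge requires Co(III). Co sits in group 9, so the d-electron count is 9 − 3 = 6. Co(III) has an exceptionally large octahedral splitting and is low-spin with essentially every ligand except fluoride. The d⁶ configuration leaves the e_g set evenly filled (or empty) — no strong Jahn–Teller driving force.

[Co(NO₂)₆]⁴−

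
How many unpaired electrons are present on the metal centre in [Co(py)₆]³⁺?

0 unpaired electrons

Ligand charges: pyridine is neutral. With an overall charge of +3 the cobalt centre must be in the +3 oxidation state.
Cobalt is a group-9 element; Co(III) is therefore d⁶.
The spin state decides the count: Co(III) has an exceptionally large octahedral splitting and is low-spin with essentially every ligand except fluoride.
An octahedral low-spin d⁶ ion is t₂g⁶e_g⁰, giving 0 unpaired electrons.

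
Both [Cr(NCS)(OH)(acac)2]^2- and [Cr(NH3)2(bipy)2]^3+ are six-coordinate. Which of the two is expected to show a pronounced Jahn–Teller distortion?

[Cr(NCS)(OH)(acac)2]^2-: Ligand charges: each isothiocyanate is −1; each hydroxide is −1; each acetylacetonate is −1. With an overall charge of −2 the chromium centre must be in the +2 oxidation state. Group 6 minus oxidation state 2 gives a d⁴ configuration. Acetylacetonate, hydroxide, and isothiocyanate are weak-field ligands for a first-row metal, so the complex is high-spin. The t₂g³e_g¹ (high-spin) configuration has an unevenly filled e_g set; the Jahn–Teller theorem predicts a tetragonal distortion (typically axial elongation) to lift the degeneracy.
[Cr(NH3)2(bipy)2]^3+: Ligand charges: ammonia is neutral; 2,2′-bipyridine is neutral. With an overall charge of +3 the chromium centre must be in the +3 oxidation state. Cr sits in group 6, so the d-electron count is 6 − 3 = 3. The d³ configuration leaves the e_g set evenly filled (or empty) — no strong Jahn–Teller driving force.

[Cr(NCS)(OH)(acac)2]^2-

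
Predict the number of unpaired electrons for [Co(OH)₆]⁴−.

Summing ligand charges against the −4 overall charge gives an oxidation state of +2 for cobalt.
Group 9 minus oxidation state 2 gives a d⁷ configuration.
The spin state decides the count: Hydroxide is a weak-field ligand for a first-row metal, so the complex is high-spin.
An octahedral high-spin d⁷ ion is t₂g⁵e_g², giving 3 unpaired electrons.

3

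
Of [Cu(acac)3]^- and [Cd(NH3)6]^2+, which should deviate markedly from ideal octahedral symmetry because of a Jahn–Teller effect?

[Cu(acac)3]^-

[Cu(acac)3]^-: Summing ligand charges against the −1 overall charge gives an oxidation state of +2 for copper. Cu sits in group 11, so the d-electron count is 11 − 2 = 9. The t₂g⁶e_g³ configuration has an unevenly filled e_g set; the Jahn–Teller theorem predicts a tetragonal distortion (typically axial elongation) to lift the degeneracy.
[Cd(NH3)6]^2+: Summing ligand charges against the +2 overall charge gives an oxidation state of +2 for cadmium. Cd sits in group 12, so the d-electron count is 12 − 2 = 10. The d¹⁰ configuration leaves the e_g set evenly filled (or empty) — no strong Jahn–Teller driving force.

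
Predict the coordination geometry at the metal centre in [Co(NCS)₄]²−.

tetrahedral

Summing ligand charges against the −2 overall charge gives an oxidation state of +2 for cobalt.
Cobalt is a group-9 element; Co(II) is therefore d⁷.
With 4 monodentate ligands the coordination number is 4.
Isothiocyanate is a weak-field ligand.
For a high-spin 3d d⁷ ion with weak-field ligands the small Δₜ gives little square-planar CFSE advantage, so four ligands adopt the sterically favoured tetrahedral geometry.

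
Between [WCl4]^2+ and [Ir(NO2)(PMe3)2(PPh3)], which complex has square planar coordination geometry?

For [WCl4]^2+: Summing ligand charges against the +2 overall charge gives an oxidation state of +6 for tungsten. W sits in group 6, so the d-electron count is 6 − 6 = 0. A d⁰ ion has no crystal-field stabilisation preference between square planar and tetrahedral, so four ligands adopt the sterically favoured tetrahedral geometry. → tetrahedral.
For [Ir(NO2)(PMe3)2(PPh3)]: Summing ligand charges against the 0 overall charge gives an oxidation state of +1 for iridium. Group 9 minus oxidation state 1 gives a d⁸ configuration. A 5d d⁸ ion has a large crystal-field splitting; square planar leaves the high-energy d_{x²−y²} orbital empty and maximises CFSE. → square planar.

[Ir(NO2)(PMe3)2(PPh3)]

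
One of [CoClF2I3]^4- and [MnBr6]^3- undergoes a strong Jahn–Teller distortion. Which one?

[MnBr6]^3-

[CoClF2I3]^4-: Summing ligand charges against the −4 overall charge gives an oxidation state of +2 for cobalt. Group 9 minus oxidation state 2 gives a d⁷ configuration. Chloride, fluoride, and iodide are weak-field ligands for a first-row metal, so the complex is high-spin. The d⁷ configuration leaves the e_g set evenly filled (or empty) — no strong Jahn–Teller driving force.
[MnBr6]^3-: Ligand charges: each bromide is −1. With an overall charge of −3 the manganese centre must be in the +3 oxidation state. Manganese is a group-7 element; Mn(III) is therefore d⁴. Bromide is a weak-field ligand for a first-row metal, so the complex is high-spin. The t₂g³e_g¹ (high-spin) configuration has an unevenly filled e_g set; the Jahn–Teller theorem predicts a tetragonal distortion (typically axial elongation) to lift the degeneracy.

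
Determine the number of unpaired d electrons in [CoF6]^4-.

Summing ligand charges against the −4 overall charge gives an oxidation state of +2 for cobalt.
Co sits in group 9, so the d-electron count is 9 − 2 = 7.
The spin state decides the count: Fluoride is a weak-field ligand for a first-row metal, so the complex is high-spin.
An octahedral high-spin d⁷ ion is t₂g⁵e_g², giving 3 unpaired electrons.

3 unpaired electrons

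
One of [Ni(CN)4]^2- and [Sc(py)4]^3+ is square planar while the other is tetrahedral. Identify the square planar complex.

[Ni(CN)4]^2-

For [Ni(CN)4]^2-: Each cyanide is −1; balancing the −2 overall charge requires Ni(II). Nickel is a group-10 element; Ni(II) is therefore d⁸. Cyanide is a strong-field ligand (high in the spectrochemical series). A 3d d⁸ ion with strong-field ligands gains enough CFSE to favour square planar over tetrahedral. → square planar.
For [Sc(py)4]^3+: Ligand charges: pyridine is neutral. With an overall charge of +3 the scandium centre must be in the +3 oxidation state. Sc sits in group 3, so the d-electron count is 3 − 3 = 0. A d⁰ ion has no crystal-field stabilisation preference between square planar and tetrahedral, so four ligands adopt the sterically favoured tetrahedral geometry. → tetrahedral.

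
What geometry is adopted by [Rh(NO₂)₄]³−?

Ligand charges: each nitro (N-bound nitrite) is −1. With an overall charge of −3 the rhodium centre must be in the +1 oxidation state.
Group 9 minus oxidation state 1 gives a d⁸ configuration.
With 4 monodentate ligands the coordination number is 4.
A 4d d⁸ ion has a large crystal-field splitting; square planar leaves the high-energy d_{x²−y²} orbital empty and maximises CFSE.

square planar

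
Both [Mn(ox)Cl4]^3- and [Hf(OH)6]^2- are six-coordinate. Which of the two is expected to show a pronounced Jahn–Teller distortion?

[Mn(ox)Cl4]^3-

[Mn(ox)Cl4]^3-: Ligand charges: each oxalate is −2; each chloride is −1. With an overall charge of −3 the manganese centre must be in the +3 oxidation state. Mn sits in group 7, so the d-electron count is 7 − 3 = 4. Chloride and oxalate are weak-field ligands for a first-row metal, so the complex is high-spin. The t₂g³e_g¹ (high-spin) configuration has an unevenly filled e_g set; the Jahn–Teller theorem predicts a tetragonal distortion (typically axial elongation) to lift the degeneracy.
[Hf(OH)6]^2-: Each hydroxide is −1; balancing the −2 overall charge requires Hf(IV). Hafnium is a group-4 element; Hf(IV) is therefore d⁰. The d⁰ configuration leaves the e_g set evenly filled (or empty) — no strong Jahn–Teller driving force.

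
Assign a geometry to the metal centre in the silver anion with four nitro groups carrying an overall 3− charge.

Ligand charges: each nitro (N-bound nitrite) is −1. With an overall charge of −3 the silver centre must be in the +1 oxidation state.
Silver is a group-11 element; Ag(I) is therefore d¹⁰.
With 4 monodentate ligands the coordination number is 4.
A d¹⁰ ion has no crystal-field stabilisation preference between square planar and tetrahedral, so four ligands adopt the sterically favoured tetrahedral geometry.

tetrahedral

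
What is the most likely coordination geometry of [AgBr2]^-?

Each bromide is −1; balancing the −1 overall charge requires Ag(I).
Group 11 minus oxidation state 1 gives a d¹⁰ configuration.
With 2 monodentate ligands the coordination number is 2.
A d¹⁰ ion with only two ligands adopts a linear arrangement (sp hybridisation; no CFSE preference).

linear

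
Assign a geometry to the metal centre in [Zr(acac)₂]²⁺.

tetrahedral

Summing ligand charges against the +2 overall charge gives an oxidation state of +4 for zirconium.
Zirconium is a group-4 element; Zr(IV) is therefore d⁰.
Counting donor atoms: 2×acetylacetonate (bidentate) → 4 donors. Coordination number = 4.
A d⁰ ion has no crystal-field stabilisation preference between square planar and tetrahedral, so four ligands adopt the sterically favoured tetrahedral geometry.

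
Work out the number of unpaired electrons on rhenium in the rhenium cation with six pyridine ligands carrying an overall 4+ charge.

Pyridine is neutral; balancing the +4 overall charge requires Re(IV).
Re sits in group 7, so the d-electron count is 7 − 4 = 3.
In an octahedral field the d³ configuration is t₂g³e_g⁰ (only one arrangement possible), giving 3 unpaired electrons.

3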